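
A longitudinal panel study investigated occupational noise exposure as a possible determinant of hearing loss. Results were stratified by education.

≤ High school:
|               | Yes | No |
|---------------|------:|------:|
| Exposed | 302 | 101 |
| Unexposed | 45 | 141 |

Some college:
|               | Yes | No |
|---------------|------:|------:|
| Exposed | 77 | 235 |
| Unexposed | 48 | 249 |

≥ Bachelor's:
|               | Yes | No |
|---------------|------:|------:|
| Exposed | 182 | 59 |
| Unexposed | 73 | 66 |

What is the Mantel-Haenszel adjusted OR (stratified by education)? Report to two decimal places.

OR_MH = Σ(aᵢdᵢ/nᵢ) / Σ(bᵢcᵢ/nᵢ), where nᵢ is the stratum total.
Stratum 1 (≤ High school): n = 589; a·d/n = 302·141/589 = 72.2954; b·c/n = 101·45/589 = 7.7165
Stratum 2 (Some college): n = 609; a·d/n = 77·249/609 = 31.4828; b·c/n = 235·48/609 = 18.5222
Stratum 3 (≥ Bachelor's): n = 380; a·d/n = 182·66/380 = 31.6105; b·c/n = 59·73/380 = 11.3342
OR_MH = (72.2954 + 31.4828 + 31.6105) / (7.7165 + 18.5222 + 11.3342) = 135.3887 / 37.5728 = 3.60337

3.60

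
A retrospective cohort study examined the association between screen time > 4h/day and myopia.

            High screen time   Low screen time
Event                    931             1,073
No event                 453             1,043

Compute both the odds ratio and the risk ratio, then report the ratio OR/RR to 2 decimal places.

1.51

Reading the table with exposure as columns: a = 931 (High screen time, case), b = 453 (High screen time, non-case), c = 1073 (Low screen time, case), d = 1043.
OR = (931·1043)/(453·1073) = 971033/486069 = 1.99773
Risk in exposed = 931/1384 = 0.67269; risk in unexposed = 1073/2116 = 0.50709; RR = 1.32657
OR/RR = 1.99773 / 1.32657 = 1.50594
The outcome is not rare, so the OR lies further from 1 than the RR.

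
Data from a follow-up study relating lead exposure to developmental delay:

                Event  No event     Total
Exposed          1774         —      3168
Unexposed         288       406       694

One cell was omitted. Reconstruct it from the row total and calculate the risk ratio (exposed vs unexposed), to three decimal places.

The missing cell is in the exposed row: 3168 − 1774 = 1394.
So a = 1774, b = 1394, c = 288, d = 406.
RR = [a/(a+b)] / [c/(c+d)] = (1774/3168) / (288/694) = 0.55997/0.41499 = 1.34938

1.349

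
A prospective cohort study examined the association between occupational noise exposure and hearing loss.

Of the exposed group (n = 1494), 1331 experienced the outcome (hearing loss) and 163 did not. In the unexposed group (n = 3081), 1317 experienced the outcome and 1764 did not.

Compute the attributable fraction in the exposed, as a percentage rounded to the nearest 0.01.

52.02

From the description: a = 1331, b = 163, c = 1317, d = 1764.
Risk in exposed = 1331/1494 = 0.89090; risk in unexposed = 1317/3081 = 0.42746.
RR = 0.89090/0.42746 = 2.08417
AR% = (RR − 1)/RR × 100 = (2.08417 − 1)/2.08417 × 100 = 52.0193%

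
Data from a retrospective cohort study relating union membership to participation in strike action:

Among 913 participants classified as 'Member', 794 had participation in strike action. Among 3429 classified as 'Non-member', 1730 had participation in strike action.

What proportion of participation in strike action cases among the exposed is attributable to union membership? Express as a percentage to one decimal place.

42.0

From the description: a = 794, b = 119, c = 1730, d = 1699.
Risk in exposed = 794/913 = 0.86966; risk in unexposed = 1730/3429 = 0.50452.
RR = 0.86966/0.50452 = 1.72374
AR% = (RR − 1)/RR × 100 = (1.72374 − 1)/1.72374 × 100 = 41.9865%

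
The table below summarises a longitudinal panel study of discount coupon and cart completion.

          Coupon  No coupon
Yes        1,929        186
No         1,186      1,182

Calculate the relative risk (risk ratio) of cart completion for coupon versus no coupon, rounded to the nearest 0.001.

Reading the table with exposure as columns: a = 1929 (Coupon, case), b = 1186 (Coupon, non-case), c = 186 (No coupon, case), d = 1182.
Risk in exposed = 1929/3115 = 0.61926; risk in unexposed = 186/1368 = 0.13596.
RR = 0.61926 / 0.13596 = 4.55457
The risk among the exposed is 4.55 times that among the unexposed.

4.555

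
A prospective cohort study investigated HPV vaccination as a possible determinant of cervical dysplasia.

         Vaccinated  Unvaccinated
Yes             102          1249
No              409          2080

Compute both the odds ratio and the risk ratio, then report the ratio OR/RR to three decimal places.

Reading the table with exposure as columns: a = 102 (Vaccinated, case), b = 409 (Vaccinated, non-case), c = 1249 (Unvaccinated, case), d = 2080.
OR = (102·2080)/(409·1249) = 212160/510841 = 0.41532
Risk in exposed = 102/511 = 0.19961; risk in unexposed = 1249/3329 = 0.37519; RR = 0.53202
OR/RR = 0.41532 / 0.53202 = 0.78063
The outcome is not rare, so the OR lies further from 1 than the RR.

0.781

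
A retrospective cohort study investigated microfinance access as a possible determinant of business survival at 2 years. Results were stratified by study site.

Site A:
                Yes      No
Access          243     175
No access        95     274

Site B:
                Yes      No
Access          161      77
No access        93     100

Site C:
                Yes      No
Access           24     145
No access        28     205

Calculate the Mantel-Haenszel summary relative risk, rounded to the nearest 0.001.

RR_MH = Σ(aᵢ·n₀ᵢ/nᵢ) / Σ(cᵢ·n₁ᵢ/nᵢ), with n₁ᵢ = aᵢ+bᵢ (exposed), n₀ᵢ = cᵢ+dᵢ (unexposed), nᵢ = n₁ᵢ+n₀ᵢ.
Stratum 1 (Site A): n₁ = 418, n₀ = 369, n = 787; a·n₀/n = 243·369/787 = 113.9352; c·n₁/n = 95·418/787 = 50.4574
Stratum 2 (Site B): n₁ = 238, n₀ = 193, n = 431; a·n₀/n = 161·193/431 = 72.0951; c·n₁/n = 93·238/431 = 51.3550
Stratum 3 (Site C): n₁ = 169, n₀ = 233, n = 402; a·n₀/n = 24·233/402 = 13.9104; c·n₁/n = 28·169/402 = 11.7711
RR_MH = (113.9352 + 72.0951 + 13.9104) / (50.4574 + 51.3550 + 11.7711) = 199.9408 / 113.5836 = 1.76030

1.760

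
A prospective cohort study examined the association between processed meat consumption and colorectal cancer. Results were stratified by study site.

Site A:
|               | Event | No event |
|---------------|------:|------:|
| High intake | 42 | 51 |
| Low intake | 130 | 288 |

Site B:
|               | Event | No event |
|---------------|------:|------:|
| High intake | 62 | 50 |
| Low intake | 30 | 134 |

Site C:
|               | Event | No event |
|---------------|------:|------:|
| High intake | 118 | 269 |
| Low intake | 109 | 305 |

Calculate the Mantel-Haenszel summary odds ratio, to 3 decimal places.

1.794

OR_MH = Σ(aᵢdᵢ/nᵢ) / Σ(bᵢcᵢ/nᵢ), where nᵢ is the stratum total.
Stratum 1 (Site A): n = 511; a·d/n = 42·288/511 = 23.6712; b·c/n = 51·130/511 = 12.9746
Stratum 2 (Site B): n = 276; a·d/n = 62·134/276 = 30.1014; b·c/n = 50·30/276 = 5.4348
Stratum 3 (Site C): n = 801; a·d/n = 118·305/801 = 44.9313; b·c/n = 269·109/801 = 36.6055
OR_MH = (23.6712 + 30.1014 + 44.9313) / (12.9746 + 5.4348 + 36.6055) = 98.7040 / 55.0148 = 1.79413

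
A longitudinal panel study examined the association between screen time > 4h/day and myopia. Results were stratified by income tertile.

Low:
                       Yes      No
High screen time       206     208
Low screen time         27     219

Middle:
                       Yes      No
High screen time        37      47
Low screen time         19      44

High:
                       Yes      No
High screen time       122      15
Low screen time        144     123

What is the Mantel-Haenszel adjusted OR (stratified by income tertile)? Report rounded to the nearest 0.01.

5.85

OR_MH = Σ(aᵢdᵢ/nᵢ) / Σ(bᵢcᵢ/nᵢ), where nᵢ is the stratum total.
Stratum 1 (Low): n = 660; a·d/n = 206·219/660 = 68.3545; b·c/n = 208·27/660 = 8.5091
Stratum 2 (Middle): n = 147; a·d/n = 37·44/147 = 11.0748; b·c/n = 47·19/147 = 6.0748
Stratum 3 (High): n = 404; a·d/n = 122·123/404 = 37.1436; b·c/n = 15·144/404 = 5.3465
OR_MH = (68.3545 + 11.0748 + 37.1436) / (8.5091 + 6.0748 + 5.3465) = 116.5729 / 19.9305 = 5.84899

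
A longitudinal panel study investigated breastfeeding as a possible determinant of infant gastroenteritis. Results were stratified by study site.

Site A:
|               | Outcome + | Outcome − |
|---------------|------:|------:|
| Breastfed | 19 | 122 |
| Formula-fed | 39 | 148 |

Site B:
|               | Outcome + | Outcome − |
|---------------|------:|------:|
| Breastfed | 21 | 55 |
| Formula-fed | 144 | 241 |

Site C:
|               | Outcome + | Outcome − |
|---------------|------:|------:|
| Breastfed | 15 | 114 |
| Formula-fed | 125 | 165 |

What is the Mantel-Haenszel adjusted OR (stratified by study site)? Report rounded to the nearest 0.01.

OR_MH = Σ(aᵢdᵢ/nᵢ) / Σ(bᵢcᵢ/nᵢ), where nᵢ is the stratum total.
Stratum 1 (Site A): n = 328; a·d/n = 19·148/328 = 8.5732; b·c/n = 122·39/328 = 14.5061
Stratum 2 (Site B): n = 461; a·d/n = 21·241/461 = 10.9783; b·c/n = 55·144/461 = 17.1800
Stratum 3 (Site C): n = 419; a·d/n = 15·165/419 = 5.9069; b·c/n = 114·125/419 = 34.0095
OR_MH = (8.5732 + 10.9783 + 5.9069) / (14.5061 + 17.1800 + 34.0095) = 25.4584 / 65.6957 = 0.38752

0.39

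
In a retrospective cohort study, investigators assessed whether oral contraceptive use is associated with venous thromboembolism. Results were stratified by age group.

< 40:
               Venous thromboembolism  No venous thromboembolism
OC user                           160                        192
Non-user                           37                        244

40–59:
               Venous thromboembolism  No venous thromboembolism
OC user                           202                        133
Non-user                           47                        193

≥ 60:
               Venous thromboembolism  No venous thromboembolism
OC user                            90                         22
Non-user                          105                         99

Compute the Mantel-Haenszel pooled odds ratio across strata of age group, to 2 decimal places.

5.36

OR_MH = Σ(aᵢdᵢ/nᵢ) / Σ(bᵢcᵢ/nᵢ), where nᵢ is the stratum total.
Stratum 1 (< 40): n = 633; a·d/n = 160·244/633 = 61.6746; b·c/n = 192·37/633 = 11.2227
Stratum 2 (40–59): n = 575; a·d/n = 202·193/575 = 67.8017; b·c/n = 133·47/575 = 10.8713
Stratum 3 (≥ 60): n = 316; a·d/n = 90·99/316 = 28.1962; b·c/n = 22·105/316 = 7.3101
OR_MH = (61.6746 + 67.8017 + 28.1962) / (11.2227 + 10.8713 + 7.3101) = 157.6725 / 29.4042 = 5.36225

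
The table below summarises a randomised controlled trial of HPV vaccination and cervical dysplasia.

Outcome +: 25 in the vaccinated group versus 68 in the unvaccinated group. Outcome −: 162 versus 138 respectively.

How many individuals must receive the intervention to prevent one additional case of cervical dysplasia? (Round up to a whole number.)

Risk in treated group = 25/187 = 0.13369; risk in control = 68/206 = 0.33010.
Absolute risk reduction = 0.33010 − 0.13369 = 0.19641
NNT = 1 / ARR = 1 / 0.19641 = 5.091 → round up → 6

6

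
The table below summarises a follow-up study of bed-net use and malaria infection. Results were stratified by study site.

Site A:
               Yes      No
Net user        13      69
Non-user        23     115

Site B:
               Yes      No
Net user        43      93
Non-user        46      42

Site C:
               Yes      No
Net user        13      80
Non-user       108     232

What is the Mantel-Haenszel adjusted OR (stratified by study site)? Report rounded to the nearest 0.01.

0.47

OR_MH = Σ(aᵢdᵢ/nᵢ) / Σ(bᵢcᵢ/nᵢ), where nᵢ is the stratum total.
Stratum 1 (Site A): n = 220; a·d/n = 13·115/220 = 6.7955; b·c/n = 69·23/220 = 7.2136
Stratum 2 (Site B): n = 224; a·d/n = 43·42/224 = 8.0625; b·c/n = 93·46/224 = 19.0982
Stratum 3 (Site C): n = 433; a·d/n = 13·232/433 = 6.9654; b·c/n = 80·108/433 = 19.9538
OR_MH = (6.7955 + 8.0625 + 6.9654) / (7.2136 + 19.0982 + 19.9538) = 21.8233 / 46.2657 = 0.47170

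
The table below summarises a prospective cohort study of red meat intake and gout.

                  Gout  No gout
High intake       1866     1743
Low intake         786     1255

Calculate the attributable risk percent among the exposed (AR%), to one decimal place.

25.5

Cells: a = 1866, b = 1743, c = 786, d = 1255.
Risk in exposed = 1866/3609 = 0.51704; risk in unexposed = 786/2041 = 0.38511.
RR = 0.51704/0.38511 = 1.34260
AR% = (RR − 1)/RR × 100 = (1.34260 − 1)/1.34260 × 100 = 25.5174%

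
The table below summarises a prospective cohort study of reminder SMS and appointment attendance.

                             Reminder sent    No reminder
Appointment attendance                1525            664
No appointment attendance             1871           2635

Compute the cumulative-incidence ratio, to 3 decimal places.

Reading the table with exposure as columns: a = 1525 (Reminder sent, case), b = 1871 (Reminder sent, non-case), c = 664 (No reminder, case), d = 2635.
Risk in exposed = 1525/3396 = 0.44906; risk in unexposed = 664/3299 = 0.20127.
RR = 0.44906 / 0.20127 = 2.23109
The risk among the exposed is 2.23 times that among the unexposed.

2.231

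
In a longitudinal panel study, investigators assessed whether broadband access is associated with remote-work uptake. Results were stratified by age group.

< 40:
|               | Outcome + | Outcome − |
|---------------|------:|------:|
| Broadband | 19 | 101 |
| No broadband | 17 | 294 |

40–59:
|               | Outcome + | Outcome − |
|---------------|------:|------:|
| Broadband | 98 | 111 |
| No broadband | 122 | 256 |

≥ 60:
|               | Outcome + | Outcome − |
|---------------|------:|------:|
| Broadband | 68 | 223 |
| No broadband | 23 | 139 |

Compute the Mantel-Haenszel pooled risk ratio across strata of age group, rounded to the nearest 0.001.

RR_MH = Σ(aᵢ·n₀ᵢ/nᵢ) / Σ(cᵢ·n₁ᵢ/nᵢ), with n₁ᵢ = aᵢ+bᵢ (exposed), n₀ᵢ = cᵢ+dᵢ (unexposed), nᵢ = n₁ᵢ+n₀ᵢ.
Stratum 1 (< 40): n₁ = 120, n₀ = 311, n = 431; a·n₀/n = 19·311/431 = 13.7100; c·n₁/n = 17·120/431 = 4.7332
Stratum 2 (40–59): n₁ = 209, n₀ = 378, n = 587; a·n₀/n = 98·378/587 = 63.1073; c·n₁/n = 122·209/587 = 43.4378
Stratum 3 (≥ 60): n₁ = 291, n₀ = 162, n = 453; a·n₀/n = 68·162/453 = 24.3179; c·n₁/n = 23·291/453 = 14.7748
RR_MH = (13.7100 + 63.1073 + 24.3179) / (4.7332 + 43.4378 + 14.7748) = 101.1352 / 62.9458 = 1.60670

1.607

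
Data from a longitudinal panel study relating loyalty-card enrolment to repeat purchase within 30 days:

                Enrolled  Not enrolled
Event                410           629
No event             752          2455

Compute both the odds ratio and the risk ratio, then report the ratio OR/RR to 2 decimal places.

Reading the table with exposure as columns: a = 410 (Enrolled, case), b = 752 (Enrolled, non-case), c = 629 (Not enrolled, case), d = 2455.
OR = (410·2455)/(752·629) = 1006550/473008 = 2.12798
Risk in exposed = 410/1162 = 0.35284; risk in unexposed = 629/3084 = 0.20396; RR = 1.72998
OR/RR = 2.12798 / 1.72998 = 1.23006
The outcome is not rare, so the OR lies further from 1 than the RR.

1.23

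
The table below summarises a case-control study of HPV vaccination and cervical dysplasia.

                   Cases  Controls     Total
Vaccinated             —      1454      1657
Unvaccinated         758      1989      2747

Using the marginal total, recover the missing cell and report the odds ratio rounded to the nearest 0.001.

0.366

The missing cell is in the exposed row: 1657 − 1454 = 203.
So a = 203, b = 1454, c = 758, d = 1989.
OR = (a·d)/(b·c) = (203 × 1989) / (1454 × 758) = 403767 / 1102132 = 0.36635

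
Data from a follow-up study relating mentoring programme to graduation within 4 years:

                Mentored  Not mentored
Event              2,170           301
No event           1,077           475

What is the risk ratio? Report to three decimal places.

1.723

Reading the table with exposure as columns: a = 2170 (Mentored, case), b = 1077 (Mentored, non-case), c = 301 (Not mentored, case), d = 475.
Risk in exposed = 2170/3247 = 0.66831; risk in unexposed = 301/776 = 0.38789.
RR = 0.66831 / 0.38789 = 1.72295
The risk among the exposed is 1.72 times that among the unexposed.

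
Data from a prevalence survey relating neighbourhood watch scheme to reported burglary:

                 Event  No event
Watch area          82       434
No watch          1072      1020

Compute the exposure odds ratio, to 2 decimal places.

Cells: a = 82, b = 434, c = 1072, d = 1020.
OR = (a·d)/(b·c) = (82 × 1020) / (434 × 1072) = 83640 / 465248 = 0.17978
Exposure is associated with lower odds of reported burglary (OR = 0.18 < 1).

0.18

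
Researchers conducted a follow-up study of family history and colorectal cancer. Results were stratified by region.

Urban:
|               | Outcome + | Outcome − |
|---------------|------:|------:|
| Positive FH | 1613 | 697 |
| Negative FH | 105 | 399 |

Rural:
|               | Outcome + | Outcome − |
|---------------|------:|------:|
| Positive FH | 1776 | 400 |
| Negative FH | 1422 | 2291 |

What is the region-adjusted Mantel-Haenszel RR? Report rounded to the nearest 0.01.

2.30

RR_MH = Σ(aᵢ·n₀ᵢ/nᵢ) / Σ(cᵢ·n₁ᵢ/nᵢ), with n₁ᵢ = aᵢ+bᵢ (exposed), n₀ᵢ = cᵢ+dᵢ (unexposed), nᵢ = n₁ᵢ+n₀ᵢ.
Stratum 1 (Urban): n₁ = 2310, n₀ = 504, n = 2814; a·n₀/n = 1613·504/2814 = 288.8955; c·n₁/n = 105·2310/2814 = 86.1940
Stratum 2 (Rural): n₁ = 2176, n₀ = 3713, n = 5889; a·n₀/n = 1776·3713/5889 = 1119.7636; c·n₁/n = 1422·2176/5889 = 525.4325
RR_MH = (288.8955 + 1119.7636) / (86.1940 + 525.4325) = 1408.6591 / 611.6265 = 2.30314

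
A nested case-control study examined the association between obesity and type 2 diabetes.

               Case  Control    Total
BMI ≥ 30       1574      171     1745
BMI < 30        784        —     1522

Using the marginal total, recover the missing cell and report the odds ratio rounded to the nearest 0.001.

The missing cell is in the unexposed row: 1522 − 784 = 738.
So a = 1574, b = 171, c = 784, d = 738.
OR = (a·d)/(b·c) = (1574 × 738) / (171 × 784) = 1161612 / 134064 = 8.66461

8.665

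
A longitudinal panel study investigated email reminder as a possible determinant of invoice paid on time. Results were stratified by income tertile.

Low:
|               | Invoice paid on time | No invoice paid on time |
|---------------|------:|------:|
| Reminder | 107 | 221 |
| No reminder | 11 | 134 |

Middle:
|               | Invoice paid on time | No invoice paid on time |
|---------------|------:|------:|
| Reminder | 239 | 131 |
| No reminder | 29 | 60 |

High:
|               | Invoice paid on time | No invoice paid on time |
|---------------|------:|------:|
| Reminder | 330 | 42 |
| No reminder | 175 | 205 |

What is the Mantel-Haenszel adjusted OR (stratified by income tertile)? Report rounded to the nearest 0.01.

OR_MH = Σ(aᵢdᵢ/nᵢ) / Σ(bᵢcᵢ/nᵢ), where nᵢ is the stratum total.
Stratum 1 (Low): n = 473; a·d/n = 107·134/473 = 30.3129; b·c/n = 221·11/473 = 5.1395
Stratum 2 (Middle): n = 459; a·d/n = 239·60/459 = 31.2418; b·c/n = 131·29/459 = 8.2767
Stratum 3 (High): n = 752; a·d/n = 330·205/752 = 89.9601; b·c/n = 42·175/752 = 9.7739
OR_MH = (30.3129 + 31.2418 + 89.9601) / (5.1395 + 8.2767 + 9.7739) = 151.5148 / 23.1902 = 6.53358

6.53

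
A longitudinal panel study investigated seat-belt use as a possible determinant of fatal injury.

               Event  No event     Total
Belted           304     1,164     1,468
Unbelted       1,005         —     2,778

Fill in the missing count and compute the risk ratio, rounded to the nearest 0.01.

0.57

The missing cell is in the unexposed row: 2778 − 1005 = 1773.
So a = 304, b = 1164, c = 1005, d = 1773.
RR = [a/(a+b)] / [c/(c+d)] = (304/1468) / (1005/2778) = 0.20708/0.36177 = 0.57242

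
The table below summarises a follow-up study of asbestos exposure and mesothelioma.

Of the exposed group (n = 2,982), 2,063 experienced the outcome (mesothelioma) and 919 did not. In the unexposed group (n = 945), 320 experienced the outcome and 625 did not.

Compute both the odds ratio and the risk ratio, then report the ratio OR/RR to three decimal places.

From the description: a = 2063, b = 919, c = 320, d = 625.
OR = (2063·625)/(919·320) = 1289375/294080 = 4.38444
Risk in exposed = 2063/2982 = 0.69182; risk in unexposed = 320/945 = 0.33862; RR = 2.04302
OR/RR = 4.38444 / 2.04302 = 2.14605
The outcome is not rare, so the OR lies further from 1 than the RR.

2.146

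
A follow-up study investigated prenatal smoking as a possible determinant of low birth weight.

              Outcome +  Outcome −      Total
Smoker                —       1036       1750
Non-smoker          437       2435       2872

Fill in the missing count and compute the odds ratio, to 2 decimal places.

3.84

The missing cell is in the exposed row: 1750 − 1036 = 714.
So a = 714, b = 1036, c = 437, d = 2435.
OR = (a·d)/(b·c) = (714 × 2435) / (1036 × 437) = 1738590 / 452732 = 3.84022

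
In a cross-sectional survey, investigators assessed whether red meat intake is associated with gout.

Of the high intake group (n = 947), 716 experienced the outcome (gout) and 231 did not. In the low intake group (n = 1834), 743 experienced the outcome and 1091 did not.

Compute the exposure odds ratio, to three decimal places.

From the description: a = 716, b = 231, c = 743, d = 1091.
OR = (a·d)/(b·c) = (716 × 1091) / (231 × 743) = 781156 / 171633 = 4.55132
The odds of gout are about 4.55 times as high in the high intake group.

4.551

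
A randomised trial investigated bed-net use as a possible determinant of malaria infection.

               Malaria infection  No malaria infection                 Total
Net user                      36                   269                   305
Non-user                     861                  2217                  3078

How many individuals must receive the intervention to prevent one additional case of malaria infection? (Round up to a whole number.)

7

Risk in treated group = 36/305 = 0.11803; risk in control = 861/3078 = 0.27973.
Absolute risk reduction = 0.27973 − 0.11803 = 0.16169
NNT = 1 / ARR = 1 / 0.16169 = 6.185 → round up → 7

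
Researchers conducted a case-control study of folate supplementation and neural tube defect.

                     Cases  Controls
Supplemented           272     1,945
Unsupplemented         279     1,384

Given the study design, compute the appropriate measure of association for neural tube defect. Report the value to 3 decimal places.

Cells: a = 272, b = 1945, c = 279, d = 1384.
This is a case-control study: participants were sampled on outcome status, so risks in the source population cannot be estimated directly — relative risk is not valid here. The odds ratio is the appropriate measure.
OR = (a·d)/(b·c) = (272 × 1384) / (1945 × 279) = 376448 / 542655 = 0.69372

0.694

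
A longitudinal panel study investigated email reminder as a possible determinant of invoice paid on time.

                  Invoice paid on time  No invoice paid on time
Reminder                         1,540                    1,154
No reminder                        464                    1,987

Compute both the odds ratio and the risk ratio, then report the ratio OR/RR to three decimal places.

Cells: a = 1540, b = 1154, c = 464, d = 1987.
OR = (1540·1987)/(1154·464) = 3059980/535456 = 5.71472
Risk in exposed = 1540/2694 = 0.57164; risk in unexposed = 464/2451 = 0.18931; RR = 3.01959
OR/RR = 5.71472 / 3.01959 = 1.89255
The outcome is not rare, so the OR lies further from 1 than the RR.

1.893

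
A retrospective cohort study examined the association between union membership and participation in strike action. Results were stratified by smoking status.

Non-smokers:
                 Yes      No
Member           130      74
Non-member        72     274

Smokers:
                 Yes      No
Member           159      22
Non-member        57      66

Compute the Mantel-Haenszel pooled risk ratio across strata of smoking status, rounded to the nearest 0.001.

RR_MH = Σ(aᵢ·n₀ᵢ/nᵢ) / Σ(cᵢ·n₁ᵢ/nᵢ), with n₁ᵢ = aᵢ+bᵢ (exposed), n₀ᵢ = cᵢ+dᵢ (unexposed), nᵢ = n₁ᵢ+n₀ᵢ.
Stratum 1 (Non-smokers): n₁ = 204, n₀ = 346, n = 550; a·n₀/n = 130·346/550 = 81.7818; c·n₁/n = 72·204/550 = 26.7055
Stratum 2 (Smokers): n₁ = 181, n₀ = 123, n = 304; a·n₀/n = 159·123/304 = 64.3322; c·n₁/n = 57·181/304 = 33.9375
RR_MH = (81.7818 + 64.3322) / (26.7055 + 33.9375) = 146.1141 / 60.6430 = 2.40942

2.409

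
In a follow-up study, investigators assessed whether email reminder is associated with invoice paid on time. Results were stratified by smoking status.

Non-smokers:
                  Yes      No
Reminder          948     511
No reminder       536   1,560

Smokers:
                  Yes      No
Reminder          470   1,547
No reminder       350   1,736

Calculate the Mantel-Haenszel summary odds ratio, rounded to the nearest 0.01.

OR_MH = Σ(aᵢdᵢ/nᵢ) / Σ(bᵢcᵢ/nᵢ), where nᵢ is the stratum total.
Stratum 1 (Non-smokers): n = 3555; a·d/n = 948·1560/3555 = 416.0000; b·c/n = 511·536/3555 = 77.0453
Stratum 2 (Smokers): n = 4103; a·d/n = 470·1736/4103 = 198.8594; b·c/n = 1547·350/4103 = 131.9644
OR_MH = (416.0000 + 198.8594) / (77.0453 + 131.9644) = 614.8594 / 209.0097 = 2.94177

2.94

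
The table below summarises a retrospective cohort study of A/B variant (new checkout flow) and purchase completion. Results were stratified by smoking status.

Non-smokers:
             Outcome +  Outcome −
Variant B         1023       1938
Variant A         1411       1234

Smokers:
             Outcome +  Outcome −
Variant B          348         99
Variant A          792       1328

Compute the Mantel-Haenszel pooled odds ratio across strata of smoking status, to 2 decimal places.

OR_MH = Σ(aᵢdᵢ/nᵢ) / Σ(bᵢcᵢ/nᵢ), where nᵢ is the stratum total.
Stratum 1 (Non-smokers): n = 5606; a·d/n = 1023·1234/5606 = 225.1841; b·c/n = 1938·1411/5606 = 487.7842
Stratum 2 (Smokers): n = 2567; a·d/n = 348·1328/2567 = 180.0327; b·c/n = 99·792/2567 = 30.5446
OR_MH = (225.1841 + 180.0327) / (487.7842 + 30.5446) = 405.2168 / 518.3288 = 0.78178

0.78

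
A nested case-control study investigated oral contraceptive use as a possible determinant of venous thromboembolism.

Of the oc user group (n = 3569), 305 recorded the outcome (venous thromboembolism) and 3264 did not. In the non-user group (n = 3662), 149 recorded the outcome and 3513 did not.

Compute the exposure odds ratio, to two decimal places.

From the description: a = 305, b = 3264, c = 149, d = 3513.
OR = (a·d)/(b·c) = (305 × 3513) / (3264 × 149) = 1071465 / 486336 = 2.20314
The odds of venous thromboembolism are about 2.20 times as high in the oc user group.

2.20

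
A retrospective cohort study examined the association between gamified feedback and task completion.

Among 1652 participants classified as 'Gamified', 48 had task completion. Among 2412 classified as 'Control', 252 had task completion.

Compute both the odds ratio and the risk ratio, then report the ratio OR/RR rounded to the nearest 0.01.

From the description: a = 48, b = 1604, c = 252, d = 2160.
OR = (48·2160)/(1604·252) = 103680/404208 = 0.25650
Risk in exposed = 48/1652 = 0.02906; risk in unexposed = 252/2412 = 0.10448; RR = 0.27810
OR/RR = 0.25650 / 0.27810 = 0.92232
The outcome is not rare, so the OR lies further from 1 than the RR.

0.92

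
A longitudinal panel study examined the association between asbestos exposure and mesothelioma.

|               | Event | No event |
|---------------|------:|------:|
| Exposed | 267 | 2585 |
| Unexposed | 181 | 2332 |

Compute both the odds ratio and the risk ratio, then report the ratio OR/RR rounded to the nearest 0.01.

1.02

Cells: a = 267, b = 2585, c = 181, d = 2332.
OR = (267·2332)/(2585·181) = 622644/467885 = 1.33076
Risk in exposed = 267/2852 = 0.09362; risk in unexposed = 181/2513 = 0.07203; RR = 1.29980
OR/RR = 1.33076 / 1.29980 = 1.02382
The outcome is rare in both groups, so OR ≈ RR (ratio near 1).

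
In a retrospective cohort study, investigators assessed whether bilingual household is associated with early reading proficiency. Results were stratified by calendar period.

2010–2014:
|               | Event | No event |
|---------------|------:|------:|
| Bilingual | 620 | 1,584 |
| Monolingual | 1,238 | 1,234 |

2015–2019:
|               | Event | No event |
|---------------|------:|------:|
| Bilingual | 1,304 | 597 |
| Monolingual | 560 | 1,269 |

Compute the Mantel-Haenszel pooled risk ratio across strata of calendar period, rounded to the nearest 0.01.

1.11

RR_MH = Σ(aᵢ·n₀ᵢ/nᵢ) / Σ(cᵢ·n₁ᵢ/nᵢ), with n₁ᵢ = aᵢ+bᵢ (exposed), n₀ᵢ = cᵢ+dᵢ (unexposed), nᵢ = n₁ᵢ+n₀ᵢ.
Stratum 1 (2010–2014): n₁ = 2204, n₀ = 2472, n = 4676; a·n₀/n = 620·2472/4676 = 327.7673; c·n₁/n = 1238·2204/4676 = 583.5227
Stratum 2 (2015–2019): n₁ = 1901, n₀ = 1829, n = 3730; a·n₀/n = 1304·1829/3730 = 639.4145; c·n₁/n = 560·1901/3730 = 285.4048
RR_MH = (327.7673 + 639.4145) / (583.5227 + 285.4048) = 967.1818 / 868.9275 = 1.11308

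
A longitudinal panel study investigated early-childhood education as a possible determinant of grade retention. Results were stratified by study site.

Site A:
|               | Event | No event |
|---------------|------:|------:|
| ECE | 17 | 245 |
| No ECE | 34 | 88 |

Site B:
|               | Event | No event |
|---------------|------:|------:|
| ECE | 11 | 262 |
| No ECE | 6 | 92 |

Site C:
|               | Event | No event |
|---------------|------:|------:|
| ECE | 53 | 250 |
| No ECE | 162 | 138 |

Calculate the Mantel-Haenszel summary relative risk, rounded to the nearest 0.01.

0.32

RR_MH = Σ(aᵢ·n₀ᵢ/nᵢ) / Σ(cᵢ·n₁ᵢ/nᵢ), with n₁ᵢ = aᵢ+bᵢ (exposed), n₀ᵢ = cᵢ+dᵢ (unexposed), nᵢ = n₁ᵢ+n₀ᵢ.
Stratum 1 (Site A): n₁ = 262, n₀ = 122, n = 384; a·n₀/n = 17·122/384 = 5.4010; c·n₁/n = 34·262/384 = 23.1979
Stratum 2 (Site B): n₁ = 273, n₀ = 98, n = 371; a·n₀/n = 11·98/371 = 2.9057; c·n₁/n = 6·273/371 = 4.4151
Stratum 3 (Site C): n₁ = 303, n₀ = 300, n = 603; a·n₀/n = 53·300/603 = 26.3682; c·n₁/n = 162·303/603 = 81.4030
RR_MH = (5.4010 + 2.9057 + 26.3682) / (23.1979 + 4.4151 + 81.4030) = 34.6749 / 109.0160 = 0.31807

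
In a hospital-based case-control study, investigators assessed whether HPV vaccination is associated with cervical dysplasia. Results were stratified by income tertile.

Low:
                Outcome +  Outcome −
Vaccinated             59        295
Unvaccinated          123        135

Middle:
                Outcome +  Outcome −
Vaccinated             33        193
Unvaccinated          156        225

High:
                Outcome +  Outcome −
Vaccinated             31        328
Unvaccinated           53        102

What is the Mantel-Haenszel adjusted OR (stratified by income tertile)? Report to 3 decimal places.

0.220

OR_MH = Σ(aᵢdᵢ/nᵢ) / Σ(bᵢcᵢ/nᵢ), where nᵢ is the stratum total.
Stratum 1 (Low): n = 612; a·d/n = 59·135/612 = 13.0147; b·c/n = 295·123/612 = 59.2892
Stratum 2 (Middle): n = 607; a·d/n = 33·225/607 = 12.2323; b·c/n = 193·156/607 = 49.6013
Stratum 3 (High): n = 514; a·d/n = 31·102/514 = 6.1518; b·c/n = 328·53/514 = 33.8210
OR_MH = (13.0147 + 12.2323 + 6.1518) / (59.2892 + 49.6013 + 33.8210) = 31.3987 / 142.7115 = 0.22002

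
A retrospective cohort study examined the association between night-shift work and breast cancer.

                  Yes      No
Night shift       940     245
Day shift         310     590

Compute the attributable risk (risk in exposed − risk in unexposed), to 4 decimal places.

Cells: a = 940, b = 245, c = 310, d = 590.
Risk in exposed = 940/1185 = 0.793249; risk in unexposed = 310/900 = 0.344444.
Risk difference = 0.793249 − 0.344444 = 0.448805

0.4488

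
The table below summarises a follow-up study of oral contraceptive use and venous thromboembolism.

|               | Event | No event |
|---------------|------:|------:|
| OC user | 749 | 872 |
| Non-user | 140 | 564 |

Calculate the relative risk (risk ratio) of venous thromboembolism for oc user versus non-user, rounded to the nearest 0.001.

2.324

Cells: a = 749, b = 872, c = 140, d = 564.
Risk in exposed = 749/1621 = 0.46206; risk in unexposed = 140/704 = 0.19886.
RR = 0.46206 / 0.19886 = 2.32350
The risk among the exposed is 2.32 times that among the unexposed.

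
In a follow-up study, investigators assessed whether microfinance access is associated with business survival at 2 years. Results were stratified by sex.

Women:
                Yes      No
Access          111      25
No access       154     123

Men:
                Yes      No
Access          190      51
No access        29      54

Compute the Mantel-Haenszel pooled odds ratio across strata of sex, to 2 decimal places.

4.66

OR_MH = Σ(aᵢdᵢ/nᵢ) / Σ(bᵢcᵢ/nᵢ), where nᵢ is the stratum total.
Stratum 1 (Women): n = 413; a·d/n = 111·123/413 = 33.0581; b·c/n = 25·154/413 = 9.3220
Stratum 2 (Men): n = 324; a·d/n = 190·54/324 = 31.6667; b·c/n = 51·29/324 = 4.5648
OR_MH = (33.0581 + 31.6667) / (9.3220 + 4.5648) = 64.7248 / 13.8868 = 4.66087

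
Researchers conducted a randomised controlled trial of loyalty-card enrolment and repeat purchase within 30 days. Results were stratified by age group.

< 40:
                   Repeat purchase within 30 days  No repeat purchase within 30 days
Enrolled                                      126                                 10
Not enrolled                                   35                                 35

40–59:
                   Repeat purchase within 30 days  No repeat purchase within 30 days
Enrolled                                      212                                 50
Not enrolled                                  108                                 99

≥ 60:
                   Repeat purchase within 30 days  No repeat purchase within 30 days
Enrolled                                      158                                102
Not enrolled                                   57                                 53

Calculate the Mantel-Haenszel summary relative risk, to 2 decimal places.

RR_MH = Σ(aᵢ·n₀ᵢ/nᵢ) / Σ(cᵢ·n₁ᵢ/nᵢ), with n₁ᵢ = aᵢ+bᵢ (exposed), n₀ᵢ = cᵢ+dᵢ (unexposed), nᵢ = n₁ᵢ+n₀ᵢ.
Stratum 1 (< 40): n₁ = 136, n₀ = 70, n = 206; a·n₀/n = 126·70/206 = 42.8155; c·n₁/n = 35·136/206 = 23.1068
Stratum 2 (40–59): n₁ = 262, n₀ = 207, n = 469; a·n₀/n = 212·207/469 = 93.5693; c·n₁/n = 108·262/469 = 60.3326
Stratum 3 (≥ 60): n₁ = 260, n₀ = 110, n = 370; a·n₀/n = 158·110/370 = 46.9730; c·n₁/n = 57·260/370 = 40.0541
RR_MH = (42.8155 + 93.5693 + 46.9730) / (23.1068 + 60.3326 + 40.0541) = 183.3578 / 123.4935 = 1.48476

1.48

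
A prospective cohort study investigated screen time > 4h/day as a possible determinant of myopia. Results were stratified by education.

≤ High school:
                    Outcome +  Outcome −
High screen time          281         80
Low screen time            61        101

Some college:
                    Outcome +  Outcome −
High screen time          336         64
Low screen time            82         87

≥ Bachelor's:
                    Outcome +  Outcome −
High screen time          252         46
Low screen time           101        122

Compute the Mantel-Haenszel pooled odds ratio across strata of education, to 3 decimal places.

5.993

OR_MH = Σ(aᵢdᵢ/nᵢ) / Σ(bᵢcᵢ/nᵢ), where nᵢ is the stratum total.
Stratum 1 (≤ High school): n = 523; a·d/n = 281·101/523 = 54.2658; b·c/n = 80·61/523 = 9.3308
Stratum 2 (Some college): n = 569; a·d/n = 336·87/569 = 51.3743; b·c/n = 64·82/569 = 9.2232
Stratum 3 (≥ Bachelor's): n = 521; a·d/n = 252·122/521 = 59.0096; b·c/n = 46·101/521 = 8.9175
OR_MH = (54.2658 + 51.3743 + 59.0096) / (9.3308 + 9.2232 + 8.9175) = 164.6497 / 27.4714 = 5.99348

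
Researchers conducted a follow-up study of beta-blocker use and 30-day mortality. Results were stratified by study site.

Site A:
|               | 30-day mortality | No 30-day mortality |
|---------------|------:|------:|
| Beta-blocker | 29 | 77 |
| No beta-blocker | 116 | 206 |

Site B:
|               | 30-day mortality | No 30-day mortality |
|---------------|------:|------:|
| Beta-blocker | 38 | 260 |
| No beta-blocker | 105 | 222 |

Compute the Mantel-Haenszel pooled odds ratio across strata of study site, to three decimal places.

OR_MH = Σ(aᵢdᵢ/nᵢ) / Σ(bᵢcᵢ/nᵢ), where nᵢ is the stratum total.
Stratum 1 (Site A): n = 428; a·d/n = 29·206/428 = 13.9579; b·c/n = 77·116/428 = 20.8692
Stratum 2 (Site B): n = 625; a·d/n = 38·222/625 = 13.4976; b·c/n = 260·105/625 = 43.6800
OR_MH = (13.9579 + 13.4976) / (20.8692 + 43.6800) = 27.4555 / 64.5492 = 0.42534

0.425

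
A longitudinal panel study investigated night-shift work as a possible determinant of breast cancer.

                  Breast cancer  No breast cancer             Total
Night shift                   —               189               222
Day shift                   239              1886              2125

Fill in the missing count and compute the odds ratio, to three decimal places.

The missing cell is in the exposed row: 222 − 189 = 33.
So a = 33, b = 189, c = 239, d = 1886.
OR = (a·d)/(b·c) = (33 × 1886) / (189 × 239) = 62238 / 45171 = 1.37783

1.378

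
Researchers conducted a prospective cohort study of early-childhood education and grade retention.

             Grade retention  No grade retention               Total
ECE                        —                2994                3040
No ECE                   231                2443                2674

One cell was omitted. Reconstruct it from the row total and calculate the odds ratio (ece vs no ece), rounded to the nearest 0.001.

The missing cell is in the exposed row: 3040 − 2994 = 46.
So a = 46, b = 2994, c = 231, d = 2443.
OR = (a·d)/(b·c) = (46 × 2443) / (2994 × 231) = 112378 / 691614 = 0.16249

0.162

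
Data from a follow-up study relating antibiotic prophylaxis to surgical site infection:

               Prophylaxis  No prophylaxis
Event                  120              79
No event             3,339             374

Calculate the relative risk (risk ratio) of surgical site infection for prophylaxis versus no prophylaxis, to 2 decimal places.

Reading the table with exposure as columns: a = 120 (Prophylaxis, case), b = 3339 (Prophylaxis, non-case), c = 79 (No prophylaxis, case), d = 374.
Risk in exposed = 120/3459 = 0.03469; risk in unexposed = 79/453 = 0.17439.
RR = 0.03469 / 0.17439 = 0.19893
The risk is 80% lower among the exposed than among the unexposed.

0.20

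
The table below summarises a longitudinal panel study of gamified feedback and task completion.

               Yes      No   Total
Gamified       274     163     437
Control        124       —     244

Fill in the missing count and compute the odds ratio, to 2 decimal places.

The missing cell is in the unexposed row: 244 − 124 = 120.
So a = 274, b = 163, c = 124, d = 120.
OR = (a·d)/(b·c) = (274 × 120) / (163 × 124) = 32880 / 20212 = 1.62676

1.63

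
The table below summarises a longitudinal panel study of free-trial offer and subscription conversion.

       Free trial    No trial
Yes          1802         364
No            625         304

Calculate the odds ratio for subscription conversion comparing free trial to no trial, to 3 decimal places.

Reading the table with exposure as columns: a = 1802 (Free trial, case), b = 625 (Free trial, non-case), c = 364 (No trial, case), d = 304.
OR = (a·d)/(b·c) = (1802 × 304) / (625 × 364) = 547808 / 227500 = 2.40795
The odds of subscription conversion are about 2.41 times as high in the free trial group.

2.408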